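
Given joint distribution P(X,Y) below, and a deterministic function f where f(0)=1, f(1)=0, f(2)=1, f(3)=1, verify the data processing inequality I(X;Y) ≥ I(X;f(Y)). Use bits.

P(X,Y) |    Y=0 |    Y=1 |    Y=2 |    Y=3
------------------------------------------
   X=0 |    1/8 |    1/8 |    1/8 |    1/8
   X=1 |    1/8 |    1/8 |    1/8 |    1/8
I(X;Y) = 0.0000, I(X;f(Y)) = 0.0000, inequality holds: 0.0000 ≥ 0.0000

Data Processing Inequality: For any Markov chain X → Y → Z, we have I(X;Y) ≥ I(X;Z).

Here Z = f(Y) is a deterministic function of Y, forming X → Y → Z.

Original I(X;Y) = 0.0000 bits

After applying f:
P(X,Z) where Z=f(Y):
- P(X,Z=0) = P(X,Y=1)
- P(X,Z=1) = P(X,Y=0) + P(X,Y=2) + P(X,Y=3)

I(X;Z) = I(X;f(Y)) = 0.0000 bits

Verification: 0.0000 ≥ 0.0000 ✓

Information cannot be created by processing; the function f can only lose information about X.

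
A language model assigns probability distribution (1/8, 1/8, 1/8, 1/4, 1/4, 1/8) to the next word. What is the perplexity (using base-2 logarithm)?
5.6569

Perplexity is 2^H (or exp(H) for natural log).

First, H = -Σ p log p = 2.5000 bits
Perplexity = 2^2.5000 = 5.6569

Interpretation: The model's uncertainty is equivalent to choosing uniformly among 5.7 options.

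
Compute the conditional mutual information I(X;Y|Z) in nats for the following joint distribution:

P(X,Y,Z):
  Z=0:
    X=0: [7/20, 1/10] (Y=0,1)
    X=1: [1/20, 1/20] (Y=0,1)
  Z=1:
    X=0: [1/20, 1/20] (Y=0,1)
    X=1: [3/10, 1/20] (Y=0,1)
0.0401 nats

Conditional mutual information: I(X;Y|Z) = H(X|Z) + H(Y|Z) - H(X,Y|Z)

H(Z) = 0.6881
H(X,Z) = 1.1873 → H(X|Z) = 0.4991
H(Y,Z) = 1.2488 → H(Y|Z) = 0.5606
H(X,Y,Z) = 1.7078 → H(X,Y|Z) = 1.0197

I(X;Y|Z) = 0.4991 + 0.5606 - 1.0197 = 0.0401 nats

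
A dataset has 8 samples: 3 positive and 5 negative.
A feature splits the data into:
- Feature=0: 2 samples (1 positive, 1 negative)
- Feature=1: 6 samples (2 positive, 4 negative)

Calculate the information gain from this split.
0.0157 bits

Information Gain = H(Y) - H(Y|Feature)

Before split:
P(positive) = 3/8 = 0.3750
H(Y) = 0.9544 bits

After split:
Feature=0: H = 1.0000 bits (weight = 2/8)
Feature=1: H = 0.9183 bits (weight = 6/8)
H(Y|Feature) = (2/8)×1.0000 + (6/8)×0.9183 = 0.9387 bits

Information Gain = 0.9544 - 0.9387 = 0.0157 bits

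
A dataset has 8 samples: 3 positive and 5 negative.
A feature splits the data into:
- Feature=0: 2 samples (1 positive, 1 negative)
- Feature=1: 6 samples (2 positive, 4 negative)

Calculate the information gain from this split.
0.0157 bits

Information Gain = H(Y) - H(Y|Feature)

Before split:
P(positive) = 3/8 = 0.3750
H(Y) = 0.9544 bits

After split:
Feature=0: H = 1.0000 bits (weight = 2/8)
Feature=1: H = 0.9183 bits (weight = 6/8)
H(Y|Feature) = (2/8)×1.0000 + (6/8)×0.9183 = 0.9387 bits

Information Gain = 0.9544 - 0.9387 = 0.0157 bits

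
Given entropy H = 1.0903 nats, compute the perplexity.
2.9752

Perplexity is e^H (or exp(H) for natural log).

H = 1.0903 nats
Perplexity = e^1.0903 = 2.9752

Interpretation: The model's uncertainty is equivalent to choosing uniformly among 3.0 options.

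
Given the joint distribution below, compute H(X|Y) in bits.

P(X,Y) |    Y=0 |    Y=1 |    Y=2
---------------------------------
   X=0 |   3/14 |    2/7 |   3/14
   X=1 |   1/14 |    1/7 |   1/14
0.8571 bits

Using the chain rule: H(X|Y) = H(X,Y) - H(Y)

First, compute H(X,Y) = 2.4138 bits

Marginal P(Y) = (2/7, 3/7, 2/7)
H(Y) = 1.5567 bits

H(X|Y) = H(X,Y) - H(Y) = 2.4138 - 1.5567 = 0.8571 bits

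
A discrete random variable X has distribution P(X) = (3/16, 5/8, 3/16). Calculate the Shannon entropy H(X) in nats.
0.9215 nats

Shannon entropy is H(X) = -Σ p(x) log p(x).

For P = (3/16, 5/8, 3/16):
H = -3/16 × log_e(3/16) -5/8 × log_e(5/8) -3/16 × log_e(3/16)
H = 0.9215 nats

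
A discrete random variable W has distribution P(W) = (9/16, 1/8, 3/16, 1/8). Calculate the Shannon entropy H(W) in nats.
1.1574 nats

Shannon entropy is H(X) = -Σ p(x) log p(x).

For P = (9/16, 1/8, 3/16, 1/8):
H = -9/16 × log_e(9/16) -1/8 × log_e(1/8) -3/16 × log_e(3/16) -1/8 × log_e(1/8)
H = 1.1574 nats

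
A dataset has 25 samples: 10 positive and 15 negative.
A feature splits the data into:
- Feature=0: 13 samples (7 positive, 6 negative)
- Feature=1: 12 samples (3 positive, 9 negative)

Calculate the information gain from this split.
0.0638 bits

Information Gain = H(Y) - H(Y|Feature)

Before split:
P(positive) = 10/25 = 0.4000
H(Y) = 0.9710 bits

After split:
Feature=0: H = 0.9957 bits (weight = 13/25)
Feature=1: H = 0.8113 bits (weight = 12/25)
H(Y|Feature) = (13/25)×0.9957 + (12/25)×0.8113 = 0.9072 bits

Information Gain = 0.9710 - 0.9072 = 0.0638 bits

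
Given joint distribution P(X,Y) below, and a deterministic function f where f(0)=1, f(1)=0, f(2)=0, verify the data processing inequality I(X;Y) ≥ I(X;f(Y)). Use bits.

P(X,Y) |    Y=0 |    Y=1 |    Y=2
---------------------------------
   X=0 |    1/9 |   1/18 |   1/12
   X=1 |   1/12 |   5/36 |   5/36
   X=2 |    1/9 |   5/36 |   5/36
I(X;Y) = 0.0264, I(X;f(Y)) = 0.0231, inequality holds: 0.0264 ≥ 0.0231

Data Processing Inequality: For any Markov chain X → Y → Z, we have I(X;Y) ≥ I(X;Z).

Here Z = f(Y) is a deterministic function of Y, forming X → Y → Z.

Original I(X;Y) = 0.0264 bits

After applying f:
P(X,Z) where Z=f(Y):
- P(X,Z=0) = P(X,Y=1) + P(X,Y=2)
- P(X,Z=1) = P(X,Y=0)

I(X;Z) = I(X;f(Y)) = 0.0231 bits

Verification: 0.0264 ≥ 0.0231 ✓

Information cannot be created by processing; the function f can only lose information about X.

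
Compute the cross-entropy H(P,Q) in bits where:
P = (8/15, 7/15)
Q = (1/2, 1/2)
1.0000 bits

Cross-entropy: H(P,Q) = -Σ p(x) log q(x)

Alternatively: H(P,Q) = H(P) + D_KL(P||Q)
H(P) = 0.9968 bits
D_KL(P||Q) = 0.0032 bits

H(P,Q) = 0.9968 + 0.0032 = 1.0000 bits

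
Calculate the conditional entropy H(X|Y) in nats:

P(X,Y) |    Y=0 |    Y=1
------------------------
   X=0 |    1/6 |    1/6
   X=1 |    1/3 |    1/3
0.6365 nats

Using the chain rule: H(X|Y) = H(X,Y) - H(Y)

First, compute H(X,Y) = 1.3297 nats

Marginal P(Y) = (1/2, 1/2)
H(Y) = 0.6931 nats

H(X|Y) = H(X,Y) - H(Y) = 1.3297 - 0.6931 = 0.6365 nats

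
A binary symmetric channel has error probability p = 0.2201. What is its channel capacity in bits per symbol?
0.2396 bits

For a binary symmetric channel (BSC) with error probability p:
Capacity C = 1 - H(p) bits per symbol

where H(p) = -p log₂(p) - (1-p) log₂(1-p) is the binary entropy function.

H(0.2201) = 0.7604 bits
C = 1 - 0.7604 = 0.2396 bits per symbol

This means we can reliably transmit up to 0.2396 bits of information per channel use.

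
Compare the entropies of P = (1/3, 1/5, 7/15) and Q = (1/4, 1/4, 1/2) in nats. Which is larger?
P

Computing entropies in nats:
H(P) = 1.0438
H(Q) = 1.0397

Distribution P has higher entropy.

Intuition: The distribution closer to uniform (more spread out) has higher entropy.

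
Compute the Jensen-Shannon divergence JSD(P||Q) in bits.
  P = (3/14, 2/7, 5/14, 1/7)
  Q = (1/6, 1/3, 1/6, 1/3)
0.0573 bits

Jensen-Shannon divergence is:
JSD(P||Q) = 0.5 × D_KL(P||M) + 0.5 × D_KL(Q||M)
where M = 0.5 × (P + Q) is the mixture distribution.

M = 0.5 × (3/14, 2/7, 5/14, 1/7) + 0.5 × (1/6, 1/3, 1/6, 1/3) = (4/21, 0.309524, 0.261905, 5/21)

D_KL(P||M) = 0.0579 bits
D_KL(Q||M) = 0.0567 bits

JSD(P||Q) = 0.5 × 0.0579 + 0.5 × 0.0567 = 0.0573 bits

Unlike KL divergence, JSD is symmetric and bounded: 0 ≤ JSD ≤ log(2).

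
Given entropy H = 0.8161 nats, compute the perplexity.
2.2617

Perplexity is e^H (or exp(H) for natural log).

H = 0.8161 nats
Perplexity = e^0.8161 = 2.2617

Interpretation: The model's uncertainty is equivalent to choosing uniformly among 2.3 options.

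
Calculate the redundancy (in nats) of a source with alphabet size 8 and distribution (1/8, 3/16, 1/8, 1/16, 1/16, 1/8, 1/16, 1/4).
0.1193 nats

Redundancy measures how far a source is from maximum entropy:
R = H_max - H(X)

Maximum entropy for 8 symbols: H_max = log_e(8) = 2.0794 nats
Actual entropy: H(X) = 1.9601 nats
Redundancy: R = 2.0794 - 1.9601 = 0.1193 nats

This redundancy represents potential for compression: the source could be compressed by 0.1193 nats per symbol.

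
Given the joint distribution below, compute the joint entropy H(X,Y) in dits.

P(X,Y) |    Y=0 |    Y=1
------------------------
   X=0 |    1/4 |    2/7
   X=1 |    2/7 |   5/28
0.5950 dits

Joint entropy is H(X,Y) = -Σ_{x,y} p(x,y) log p(x,y).

Summing over all non-zero entries:
H(X,Y) = -[1/4·log_10(1/4) + 2/7·log_10(2/7) + 2/7·log_10(2/7) + 5/28·log_10(5/28)]
H(X,Y) = 0.5950 dits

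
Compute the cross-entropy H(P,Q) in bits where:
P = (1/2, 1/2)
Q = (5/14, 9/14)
1.0614 bits

Cross-entropy: H(P,Q) = -Σ p(x) log q(x)

Alternatively: H(P,Q) = H(P) + D_KL(P||Q)
H(P) = 1.0000 bits
D_KL(P||Q) = 0.0614 bits

H(P,Q) = 1.0000 + 0.0614 = 1.0614 bits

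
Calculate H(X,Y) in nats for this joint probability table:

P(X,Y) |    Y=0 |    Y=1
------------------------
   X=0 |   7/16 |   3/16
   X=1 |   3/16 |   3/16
1.3033 nats

Joint entropy is H(X,Y) = -Σ_{x,y} p(x,y) log p(x,y).

Summing over all non-zero entries:
H(X,Y) = -[7/16·log_e(7/16) + 3/16·log_e(3/16) + 3/16·log_e(3/16) + 3/16·log_e(3/16)]
H(X,Y) = 1.3033 nats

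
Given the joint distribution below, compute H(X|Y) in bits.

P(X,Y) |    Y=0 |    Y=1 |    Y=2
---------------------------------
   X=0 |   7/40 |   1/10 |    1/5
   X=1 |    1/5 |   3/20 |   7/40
0.9903 bits

Using the chain rule: H(X|Y) = H(X,Y) - H(Y)

First, compute H(X,Y) = 2.5516 bits

Marginal P(Y) = (3/8, 1/4, 3/8)
H(Y) = 1.5613 bits

H(X|Y) = H(X,Y) - H(Y) = 2.5516 - 1.5613 = 0.9903 bits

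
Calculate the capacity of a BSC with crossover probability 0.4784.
0.0013 bits

For a binary symmetric channel (BSC) with error probability p:
Capacity C = 1 - H(p) bits per symbol

where H(p) = -p log₂(p) - (1-p) log₂(1-p) is the binary entropy function.

H(0.4784) = 0.9987 bits
C = 1 - 0.9987 = 0.0013 bits per symbol

This means we can reliably transmit up to 0.0013 bits of information per channel use.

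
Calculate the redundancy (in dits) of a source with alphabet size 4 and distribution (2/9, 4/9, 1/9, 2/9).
0.0492 dits

Redundancy measures how far a source is from maximum entropy:
R = H_max - H(X)

Maximum entropy for 4 symbols: H_max = log_10(4) = 0.6021 dits
Actual entropy: H(X) = 0.5529 dits
Redundancy: R = 0.6021 - 0.5529 = 0.0492 dits

This redundancy represents potential for compression: the source could be compressed by 0.0492 dits per symbol.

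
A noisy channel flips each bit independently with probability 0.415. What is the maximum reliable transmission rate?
0.0209 bits

For a binary symmetric channel (BSC) with error probability p:
Capacity C = 1 - H(p) bits per symbol

where H(p) = -p log₂(p) - (1-p) log₂(1-p) is the binary entropy function.

H(0.415) = 0.9791 bits
C = 1 - 0.9791 = 0.0209 bits per symbol

This means we can reliably transmit up to 0.0209 bits of information per channel use.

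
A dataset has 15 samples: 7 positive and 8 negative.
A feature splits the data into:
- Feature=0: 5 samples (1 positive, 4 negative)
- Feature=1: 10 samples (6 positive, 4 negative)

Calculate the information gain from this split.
0.1088 bits

Information Gain = H(Y) - H(Y|Feature)

Before split:
P(positive) = 7/15 = 0.4667
H(Y) = 0.9968 bits

After split:
Feature=0: H = 0.7219 bits (weight = 5/15)
Feature=1: H = 0.9710 bits (weight = 10/15)
H(Y|Feature) = (5/15)×0.7219 + (10/15)×0.9710 = 0.8879 bits

Information Gain = 0.9968 - 0.8879 = 0.1088 bits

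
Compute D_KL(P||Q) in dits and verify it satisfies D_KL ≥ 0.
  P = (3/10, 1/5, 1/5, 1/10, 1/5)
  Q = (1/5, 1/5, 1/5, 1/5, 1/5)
0.0227 dits

KL divergence satisfies the Gibbs inequality: D_KL(P||Q) ≥ 0 for all distributions P, Q.

D_KL(P||Q) = Σ p(x) log(p(x)/q(x))
Term by term:
  x=0: 3/10 × log_10[(3/10)/(1/5)] = 0.0528
  x=1: 1/5 × log_10[(1/5)/(1/5)] = 0.0000
  x=2: 1/5 × log_10[(1/5)/(1/5)] = 0.0000
  x=3: 1/10 × log_10[(1/10)/(1/5)] = -0.0301
  x=4: 1/5 × log_10[(1/5)/(1/5)] = 0.0000
D_KL(P||Q) = 0.0227 dits

D_KL(P||Q) = 0.0227 ≥ 0 ✓

This non-negativity is a fundamental property: relative entropy cannot be negative because it measures how different Q is from P.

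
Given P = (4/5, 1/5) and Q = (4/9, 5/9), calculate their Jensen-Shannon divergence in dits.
0.0301 dits

Jensen-Shannon divergence is:
JSD(P||Q) = 0.5 × D_KL(P||M) + 0.5 × D_KL(Q||M)
where M = 0.5 × (P + Q) is the mixture distribution.

M = 0.5 × (4/5, 1/5) + 0.5 × (4/9, 5/9) = (0.622222, 0.377778)

D_KL(P||M) = 0.0321 dits
D_KL(Q||M) = 0.0281 dits

JSD(P||Q) = 0.5 × 0.0321 + 0.5 × 0.0281 = 0.0301 dits

Unlike KL divergence, JSD is symmetric and bounded: 0 ≤ JSD ≤ log(2).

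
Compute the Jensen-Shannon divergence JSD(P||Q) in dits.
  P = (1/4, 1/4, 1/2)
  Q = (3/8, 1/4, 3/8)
0.0047 dits

Jensen-Shannon divergence is:
JSD(P||Q) = 0.5 × D_KL(P||M) + 0.5 × D_KL(Q||M)
where M = 0.5 × (P + Q) is the mixture distribution.

M = 0.5 × (1/4, 1/4, 1/2) + 0.5 × (3/8, 1/4, 3/8) = (5/16, 1/4, 7/16)

D_KL(P||M) = 0.0048 dits
D_KL(Q||M) = 0.0046 dits

JSD(P||Q) = 0.5 × 0.0048 + 0.5 × 0.0046 = 0.0047 dits

Unlike KL divergence, JSD is symmetric and bounded: 0 ≤ JSD ≤ log(2).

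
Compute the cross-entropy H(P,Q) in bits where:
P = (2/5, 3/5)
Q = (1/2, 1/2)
1.0000 bits

Cross-entropy: H(P,Q) = -Σ p(x) log q(x)

Alternatively: H(P,Q) = H(P) + D_KL(P||Q)
H(P) = 0.9710 bits
D_KL(P||Q) = 0.0290 bits

H(P,Q) = 0.9710 + 0.0290 = 1.0000 bits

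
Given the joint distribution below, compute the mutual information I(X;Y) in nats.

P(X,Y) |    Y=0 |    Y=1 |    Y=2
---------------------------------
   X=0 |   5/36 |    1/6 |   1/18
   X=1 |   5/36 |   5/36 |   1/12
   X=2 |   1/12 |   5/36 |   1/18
0.0075 nats

Mutual information: I(X;Y) = H(X) + H(Y) - H(X,Y)

Marginals:
P(X) = (13/36, 13/36, 5/18), H(X) = 1.0914 nats
P(Y) = (13/36, 4/9, 7/36), H(Y) = 1.0467 nats

Joint entropy: H(X,Y) = 2.1306 nats

I(X;Y) = 1.0914 + 1.0467 - 2.1306 = 0.0075 nats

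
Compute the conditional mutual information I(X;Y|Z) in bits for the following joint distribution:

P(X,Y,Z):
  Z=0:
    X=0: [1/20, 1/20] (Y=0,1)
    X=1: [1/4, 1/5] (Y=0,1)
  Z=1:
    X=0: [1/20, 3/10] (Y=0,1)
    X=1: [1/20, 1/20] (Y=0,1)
0.0375 bits

Conditional mutual information: I(X;Y|Z) = H(X|Z) + H(Y|Z) - H(X,Y|Z)

H(Z) = 0.9928
H(X,Z) = 1.7129 → H(X|Z) = 0.7201
H(Y,Z) = 1.8834 → H(Y|Z) = 0.8906
H(X,Y,Z) = 2.5660 → H(X,Y|Z) = 1.5732

I(X;Y|Z) = 0.7201 + 0.8906 - 1.5732 = 0.0375 bits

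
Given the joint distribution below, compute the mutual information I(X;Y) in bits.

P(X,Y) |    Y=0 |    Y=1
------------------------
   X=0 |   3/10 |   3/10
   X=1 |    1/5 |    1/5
0.0000 bits

Mutual information: I(X;Y) = H(X) + H(Y) - H(X,Y)

Marginals:
P(X) = (3/5, 2/5), H(X) = 0.9710 bits
P(Y) = (1/2, 1/2), H(Y) = 1.0000 bits

Joint entropy: H(X,Y) = 1.9710 bits

I(X;Y) = 0.9710 + 1.0000 - 1.9710 = 0.0000 bits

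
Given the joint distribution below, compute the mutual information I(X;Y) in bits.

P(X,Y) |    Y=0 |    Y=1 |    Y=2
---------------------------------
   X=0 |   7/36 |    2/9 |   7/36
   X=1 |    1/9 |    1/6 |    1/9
0.0030 bits

Mutual information: I(X;Y) = H(X) + H(Y) - H(X,Y)

Marginals:
P(X) = (11/18, 7/18), H(X) = 0.9641 bits
P(Y) = (11/36, 7/18, 11/36), H(Y) = 1.5752 bits

Joint entropy: H(X,Y) = 2.5362 bits

I(X;Y) = 0.9641 + 1.5752 - 2.5362 = 0.0030 bits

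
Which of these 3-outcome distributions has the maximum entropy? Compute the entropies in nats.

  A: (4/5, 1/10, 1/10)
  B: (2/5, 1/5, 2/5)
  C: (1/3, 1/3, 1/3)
C

For a discrete distribution over n outcomes, entropy is maximized by the uniform distribution.

Computing entropies:
H(A) = 0.6390 nats
H(B) = 1.0549 nats
H(C) = 1.0986 nats

The uniform distribution (where all probabilities equal 1/3) achieves the maximum entropy of log_e(3) = 1.0986 nats.

Distribution C has the highest entropy.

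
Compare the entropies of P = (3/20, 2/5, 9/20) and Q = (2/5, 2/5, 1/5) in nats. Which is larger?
Q

Computing entropies in nats:
H(P) = 1.0104
H(Q) = 1.0549

Distribution Q has higher entropy.

Intuition: The distribution closer to uniform (more spread out) has higher entropy.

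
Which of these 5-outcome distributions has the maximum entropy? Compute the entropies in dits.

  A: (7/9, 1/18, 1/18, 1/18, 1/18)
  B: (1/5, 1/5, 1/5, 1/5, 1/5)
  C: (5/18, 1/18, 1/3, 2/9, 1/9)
B

For a discrete distribution over n outcomes, entropy is maximized by the uniform distribution.

Computing entropies:
H(A) = 0.3638 dits
H(B) = 0.6990 dits
H(C) = 0.6345 dits

The uniform distribution (where all probabilities equal 1/5) achieves the maximum entropy of log_10(5) = 0.6990 dits.

Distribution B has the highest entropy.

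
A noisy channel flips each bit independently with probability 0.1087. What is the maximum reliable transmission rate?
0.5040 bits

For a binary symmetric channel (BSC) with error probability p:
Capacity C = 1 - H(p) bits per symbol

where H(p) = -p log₂(p) - (1-p) log₂(1-p) is the binary entropy function.

H(0.1087) = 0.4960 bits
C = 1 - 0.4960 = 0.5040 bits per symbol

This means we can reliably transmit up to 0.5040 bits of information per channel use.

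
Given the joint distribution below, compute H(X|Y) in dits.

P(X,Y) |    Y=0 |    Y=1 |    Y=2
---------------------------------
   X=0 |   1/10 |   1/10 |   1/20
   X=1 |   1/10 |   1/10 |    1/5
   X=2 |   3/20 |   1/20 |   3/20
0.4478 dits

Using the chain rule: H(X|Y) = H(X,Y) - H(Y)

First, compute H(X,Y) = 0.9171 dits

Marginal P(Y) = (7/20, 1/4, 2/5)
H(Y) = 0.4693 dits

H(X|Y) = H(X,Y) - H(Y) = 0.9171 - 0.4693 = 0.4478 dits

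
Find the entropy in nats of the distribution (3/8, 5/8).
0.6616 nats

Shannon entropy is H(X) = -Σ p(x) log p(x).

For P = (3/8, 5/8):
H = -3/8 × log_e(3/8) -5/8 × log_e(5/8)
H = 0.6616 nats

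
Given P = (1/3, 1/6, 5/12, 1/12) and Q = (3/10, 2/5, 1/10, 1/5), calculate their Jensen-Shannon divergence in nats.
0.0897 nats

Jensen-Shannon divergence is:
JSD(P||Q) = 0.5 × D_KL(P||M) + 0.5 × D_KL(Q||M)
where M = 0.5 × (P + Q) is the mixture distribution.

M = 0.5 × (1/3, 1/6, 5/12, 1/12) + 0.5 × (3/10, 2/5, 1/10, 1/5) = (0.316667, 0.283333, 0.258333, 0.141667)

D_KL(P||M) = 0.0836 nats
D_KL(Q||M) = 0.0958 nats

JSD(P||Q) = 0.5 × 0.0836 + 0.5 × 0.0958 = 0.0897 nats

Unlike KL divergence, JSD is symmetric and bounded: 0 ≤ JSD ≤ log(2).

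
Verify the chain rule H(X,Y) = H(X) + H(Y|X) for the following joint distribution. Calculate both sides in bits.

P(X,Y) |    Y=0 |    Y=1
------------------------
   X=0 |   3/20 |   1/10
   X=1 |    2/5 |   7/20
H(X,Y) = 1.8016, H(X) = 0.8113, H(Y|X) = 0.9903 (all in bits)

Chain rule: H(X,Y) = H(X) + H(Y|X)

Left side — joint entropy directly:
H(X,Y) = -Σ p(x,y) log p(x,y) = 1.8016 bits

Right side — compute H(Y|X) from the conditional distributions:
P(X) = (1/4, 3/4), so H(X) = 0.8113 bits
H(Y|X) = Σ_x P(X=x) · H(Y|X=x):
  P(Y|X=0) = (3/5, 2/5), H(Y|X=0) = 0.9710, weight P(X=0) = 1/4
  P(Y|X=1) = (8/15, 7/15), H(Y|X=1) = 0.9968, weight P(X=1) = 3/4
H(Y|X) = 0.9903 bits

H(X) + H(Y|X) = 0.8113 + 0.9903 = 1.8016 bits

Both sides equal 1.8016 bits. ✓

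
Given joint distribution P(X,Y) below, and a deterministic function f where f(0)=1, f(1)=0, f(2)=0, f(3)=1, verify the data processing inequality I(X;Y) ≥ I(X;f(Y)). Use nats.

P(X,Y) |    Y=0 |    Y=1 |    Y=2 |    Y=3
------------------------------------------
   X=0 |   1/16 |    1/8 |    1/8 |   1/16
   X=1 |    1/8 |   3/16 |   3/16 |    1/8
I(X;Y) = 0.0022, I(X;f(Y)) = 0.0022, inequality holds: 0.0022 ≥ 0.0022

Data Processing Inequality: For any Markov chain X → Y → Z, we have I(X;Y) ≥ I(X;Z).

Here Z = f(Y) is a deterministic function of Y, forming X → Y → Z.

Original I(X;Y) = 0.0022 nats

After applying f:
P(X,Z) where Z=f(Y):
- P(X,Z=0) = P(X,Y=1) + P(X,Y=2)
- P(X,Z=1) = P(X,Y=0) + P(X,Y=3)

I(X;Z) = I(X;f(Y)) = 0.0022 nats

Verification: 0.0022 ≥ 0.0022 ✓

Information cannot be created by processing; the function f can only lose information about X.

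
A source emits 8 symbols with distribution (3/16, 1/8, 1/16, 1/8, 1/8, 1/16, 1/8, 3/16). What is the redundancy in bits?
0.0944 bits

Redundancy measures how far a source is from maximum entropy:
R = H_max - H(X)

Maximum entropy for 8 symbols: H_max = log_2(8) = 3.0000 bits
Actual entropy: H(X) = 2.9056 bits
Redundancy: R = 3.0000 - 2.9056 = 0.0944 bits

This redundancy represents potential for compression: the source could be compressed by 0.0944 bits per symbol.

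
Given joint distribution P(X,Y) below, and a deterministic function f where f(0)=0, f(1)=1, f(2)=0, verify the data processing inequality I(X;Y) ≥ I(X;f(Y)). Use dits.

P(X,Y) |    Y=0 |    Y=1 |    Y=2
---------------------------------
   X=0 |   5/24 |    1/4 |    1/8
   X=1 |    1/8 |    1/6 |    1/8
I(X;Y) = 0.0022, I(X;f(Y)) = 0.0002, inequality holds: 0.0022 ≥ 0.0002

Data Processing Inequality: For any Markov chain X → Y → Z, we have I(X;Y) ≥ I(X;Z).

Here Z = f(Y) is a deterministic function of Y, forming X → Y → Z.

Original I(X;Y) = 0.0022 dits

After applying f:
P(X,Z) where Z=f(Y):
- P(X,Z=0) = P(X,Y=0) + P(X,Y=2)
- P(X,Z=1) = P(X,Y=1)

I(X;Z) = I(X;f(Y)) = 0.0002 dits

Verification: 0.0022 ≥ 0.0002 ✓

Information cannot be created by processing; the function f can only lose information about X.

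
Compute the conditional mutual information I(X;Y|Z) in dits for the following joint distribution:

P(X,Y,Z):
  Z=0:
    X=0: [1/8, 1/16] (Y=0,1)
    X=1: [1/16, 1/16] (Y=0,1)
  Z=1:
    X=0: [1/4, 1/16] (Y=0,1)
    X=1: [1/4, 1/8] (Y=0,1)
0.0053 dits

Conditional mutual information: I(X;Y|Z) = H(X|Z) + H(Y|Z) - H(X,Y|Z)

H(Z) = 0.2697
H(X,Z) = 0.5668 → H(X|Z) = 0.2971
H(Y,Z) = 0.5360 → H(Y|Z) = 0.2663
H(X,Y,Z) = 0.8278 → H(X,Y|Z) = 0.5581

I(X;Y|Z) = 0.2971 + 0.2663 - 0.5581 = 0.0053 dits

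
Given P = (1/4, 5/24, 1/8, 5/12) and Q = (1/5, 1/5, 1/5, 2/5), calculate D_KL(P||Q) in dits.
0.0098 dits

KL divergence: D_KL(P||Q) = Σ p(x) log(p(x)/q(x))

Computing term by term:
  x=0: 1/4 × log_10[(1/4)/(1/5)] = 1/4 × 0.0969 = 0.0242
  x=1: 5/24 × log_10[(5/24)/(1/5)] = 5/24 × 0.0177 = 0.0037
  x=2: 1/8 × log_10[(1/8)/(1/5)] = 1/8 × -0.2041 = -0.0255
  x=3: 5/12 × log_10[(5/12)/(2/5)] = 5/12 × 0.0177 = 0.0074

D_KL(P||Q) = 0.0098 dits

Note: KL divergence is always non-negative and equals 0 iff P = Q.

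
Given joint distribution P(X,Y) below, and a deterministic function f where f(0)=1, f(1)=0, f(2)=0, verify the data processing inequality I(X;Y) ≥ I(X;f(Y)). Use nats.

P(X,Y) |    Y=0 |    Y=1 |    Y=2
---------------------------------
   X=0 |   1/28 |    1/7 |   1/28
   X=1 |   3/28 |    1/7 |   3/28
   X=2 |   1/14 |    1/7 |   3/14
I(X;Y) = 0.0527, I(X;f(Y)) = 0.0118, inequality holds: 0.0527 ≥ 0.0118

Data Processing Inequality: For any Markov chain X → Y → Z, we have I(X;Y) ≥ I(X;Z).

Here Z = f(Y) is a deterministic function of Y, forming X → Y → Z.

Original I(X;Y) = 0.0527 nats

After applying f:
P(X,Z) where Z=f(Y):
- P(X,Z=0) = P(X,Y=1) + P(X,Y=2)
- P(X,Z=1) = P(X,Y=0)

I(X;Z) = I(X;f(Y)) = 0.0118 nats

Verification: 0.0527 ≥ 0.0118 ✓

Information cannot be created by processing; the function f can only lose information about X.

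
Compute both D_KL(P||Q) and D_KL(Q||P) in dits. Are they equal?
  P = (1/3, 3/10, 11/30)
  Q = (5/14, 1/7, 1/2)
D_KL(P||Q) = 0.0373, D_KL(Q||P) = 0.0320

KL divergence is not symmetric: D_KL(P||Q) ≠ D_KL(Q||P) in general.

D_KL(P||Q) = 0.0373 dits
D_KL(Q||P) = 0.0320 dits

No, they are not equal!

This asymmetry is why KL divergence is not a true distance metric.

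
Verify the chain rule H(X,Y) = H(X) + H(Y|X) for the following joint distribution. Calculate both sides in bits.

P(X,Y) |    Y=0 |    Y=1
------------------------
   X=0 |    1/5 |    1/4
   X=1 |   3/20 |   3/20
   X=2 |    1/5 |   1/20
H(X,Y) = 2.4660, H(X) = 1.5395, H(Y|X) = 0.9265 (all in bits)

Chain rule: H(X,Y) = H(X) + H(Y|X)

Left side — joint entropy directly:
H(X,Y) = -Σ p(x,y) log p(x,y) = 2.4660 bits

Right side — compute H(Y|X) from the conditional distributions:
P(X) = (9/20, 3/10, 1/4), so H(X) = 1.5395 bits
H(Y|X) = Σ_x P(X=x) · H(Y|X=x):
  P(Y|X=0) = (4/9, 5/9), H(Y|X=0) = 0.9911, weight P(X=0) = 9/20
  P(Y|X=1) = (1/2, 1/2), H(Y|X=1) = 1.0000, weight P(X=1) = 3/10
  P(Y|X=2) = (4/5, 1/5), H(Y|X=2) = 0.7219, weight P(X=2) = 1/4
H(Y|X) = 0.9265 bits

H(X) + H(Y|X) = 1.5395 + 0.9265 = 2.4660 bits

Both sides equal 2.4660 bits. ✓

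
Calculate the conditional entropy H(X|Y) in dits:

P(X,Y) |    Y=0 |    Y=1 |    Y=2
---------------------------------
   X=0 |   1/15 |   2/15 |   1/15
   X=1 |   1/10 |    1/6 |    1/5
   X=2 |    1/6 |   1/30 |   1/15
0.4232 dits

Using the chain rule: H(X|Y) = H(X,Y) - H(Y)

First, compute H(X,Y) = 0.9003 dits

Marginal P(Y) = (1/3, 1/3, 1/3)
H(Y) = 0.4771 dits

H(X|Y) = H(X,Y) - H(Y) = 0.9003 - 0.4771 = 0.4232 dits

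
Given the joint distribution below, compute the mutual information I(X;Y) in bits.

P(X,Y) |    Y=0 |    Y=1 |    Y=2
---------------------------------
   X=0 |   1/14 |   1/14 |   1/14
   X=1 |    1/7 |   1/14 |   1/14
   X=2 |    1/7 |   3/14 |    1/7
0.0309 bits

Mutual information: I(X;Y) = H(X) + H(Y) - H(X,Y)

Marginals:
P(X) = (3/14, 2/7, 1/2), H(X) = 1.4926 bits
P(Y) = (5/14, 5/14, 2/7), H(Y) = 1.5774 bits

Joint entropy: H(X,Y) = 3.0391 bits

I(X;Y) = 1.4926 + 1.5774 - 3.0391 = 0.0309 bits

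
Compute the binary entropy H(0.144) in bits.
0.5946 bits

The binary entropy function is:
H(p) = -p log(p) - (1-p) log(1-p)

H(0.144) = -0.144 × log_2(0.144) - 0.856 × log_2(0.856)
H(0.144) = 0.5946 bits

Note: Binary entropy is maximized at p=0.5 (H=1 bit) and minimized at p=0 or p=1 (H=0).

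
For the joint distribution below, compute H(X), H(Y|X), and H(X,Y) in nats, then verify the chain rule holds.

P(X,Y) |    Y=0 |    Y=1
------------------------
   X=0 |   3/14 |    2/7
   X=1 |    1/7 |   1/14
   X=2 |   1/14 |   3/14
H(X,Y) = 1.6731, H(X) = 1.0346, H(Y|X) = 0.6385 (all in nats)

Chain rule: H(X,Y) = H(X) + H(Y|X)

Left side — joint entropy directly:
H(X,Y) = -Σ p(x,y) log p(x,y) = 1.6731 nats

Right side — compute H(Y|X) from the conditional distributions:
P(X) = (1/2, 3/14, 2/7), so H(X) = 1.0346 nats
H(Y|X) = Σ_x P(X=x) · H(Y|X=x):
  P(Y|X=0) = (3/7, 4/7), H(Y|X=0) = 0.6829, weight P(X=0) = 1/2
  P(Y|X=1) = (2/3, 1/3), H(Y|X=1) = 0.6365, weight P(X=1) = 3/14
  P(Y|X=2) = (1/4, 3/4), H(Y|X=2) = 0.5623, weight P(X=2) = 2/7
H(Y|X) = 0.6385 nats

H(X) + H(Y|X) = 1.0346 + 0.6385 = 1.6731 nats

Both sides equal 1.6731 nats. ✓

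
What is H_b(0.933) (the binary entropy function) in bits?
0.3546 bits

The binary entropy function is:
H(p) = -p log(p) - (1-p) log(1-p)

H(0.933) = -0.933 × log_2(0.933) - 0.067 × log_2(0.067)
H(0.933) = 0.3546 bits

Note: Binary entropy is maximized at p=0.5 (H=1 bit) and minimized at p=0 or p=1 (H=0).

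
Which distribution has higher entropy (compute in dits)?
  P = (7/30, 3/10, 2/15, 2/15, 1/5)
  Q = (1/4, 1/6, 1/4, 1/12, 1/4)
P

Computing entropies in dits:
H(P) = 0.6775
H(Q) = 0.6712

Distribution P has higher entropy.

Intuition: The distribution closer to uniform (more spread out) has higher entropy.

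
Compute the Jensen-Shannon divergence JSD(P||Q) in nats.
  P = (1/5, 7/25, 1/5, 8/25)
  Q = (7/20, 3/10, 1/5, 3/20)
0.0263 nats

Jensen-Shannon divergence is:
JSD(P||Q) = 0.5 × D_KL(P||M) + 0.5 × D_KL(Q||M)
where M = 0.5 × (P + Q) is the mixture distribution.

M = 0.5 × (1/5, 7/25, 1/5, 8/25) + 0.5 × (7/20, 3/10, 1/5, 3/20) = (11/40, 0.29, 1/5, 0.235)

D_KL(P||M) = 0.0253 nats
D_KL(Q||M) = 0.0272 nats

JSD(P||Q) = 0.5 × 0.0253 + 0.5 × 0.0272 = 0.0263 nats

Unlike KL divergence, JSD is symmetric and bounded: 0 ≤ JSD ≤ log(2).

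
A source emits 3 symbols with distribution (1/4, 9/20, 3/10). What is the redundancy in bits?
0.0455 bits

Redundancy measures how far a source is from maximum entropy:
R = H_max - H(X)

Maximum entropy for 3 symbols: H_max = log_2(3) = 1.5850 bits
Actual entropy: H(X) = 1.5395 bits
Redundancy: R = 1.5850 - 1.5395 = 0.0455 bits

This redundancy represents potential for compression: the source could be compressed by 0.0455 bits per symbol.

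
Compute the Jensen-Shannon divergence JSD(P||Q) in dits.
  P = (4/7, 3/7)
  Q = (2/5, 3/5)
0.0064 dits

Jensen-Shannon divergence is:
JSD(P||Q) = 0.5 × D_KL(P||M) + 0.5 × D_KL(Q||M)
where M = 0.5 × (P + Q) is the mixture distribution.

M = 0.5 × (4/7, 3/7) + 0.5 × (2/5, 3/5) = (17/35, 18/35)

D_KL(P||M) = 0.0064 dits
D_KL(Q||M) = 0.0064 dits

JSD(P||Q) = 0.5 × 0.0064 + 0.5 × 0.0064 = 0.0064 dits

Unlike KL divergence, JSD is symmetric and bounded: 0 ≤ JSD ≤ log(2).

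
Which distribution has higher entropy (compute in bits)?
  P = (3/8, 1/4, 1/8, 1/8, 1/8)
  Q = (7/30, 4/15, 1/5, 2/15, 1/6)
Q

Computing entropies in bits:
H(P) = 2.1556
H(Q) = 2.2812

Distribution Q has higher entropy.

Intuition: The distribution closer to uniform (more spread out) has higher entropy.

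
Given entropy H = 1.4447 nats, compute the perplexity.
4.2406

Perplexity is e^H (or exp(H) for natural log).

H = 1.4447 nats
Perplexity = e^1.4447 = 4.2406

Interpretation: The model's uncertainty is equivalent to choosing uniformly among 4.2 options.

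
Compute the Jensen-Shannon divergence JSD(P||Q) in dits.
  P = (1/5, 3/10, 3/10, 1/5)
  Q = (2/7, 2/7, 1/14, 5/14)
0.0230 dits

Jensen-Shannon divergence is:
JSD(P||Q) = 0.5 × D_KL(P||M) + 0.5 × D_KL(Q||M)
where M = 0.5 × (P + Q) is the mixture distribution.

M = 0.5 × (1/5, 3/10, 3/10, 1/5) + 0.5 × (2/7, 2/7, 1/14, 5/14) = (0.242857, 0.292857, 0.185714, 0.278571)

D_KL(P||M) = 0.0200 dits
D_KL(Q||M) = 0.0260 dits

JSD(P||Q) = 0.5 × 0.0200 + 0.5 × 0.0260 = 0.0230 dits

Unlike KL divergence, JSD is symmetric and bounded: 0 ≤ JSD ≤ log(2).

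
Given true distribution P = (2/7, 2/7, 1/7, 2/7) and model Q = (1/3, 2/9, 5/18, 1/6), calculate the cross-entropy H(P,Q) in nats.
1.4385 nats

Cross-entropy: H(P,Q) = -Σ p(x) log q(x)

Alternatively: H(P,Q) = H(P) + D_KL(P||Q)
H(P) = 1.3518 nats
D_KL(P||Q) = 0.0868 nats

H(P,Q) = 1.3518 + 0.0868 = 1.4385 nats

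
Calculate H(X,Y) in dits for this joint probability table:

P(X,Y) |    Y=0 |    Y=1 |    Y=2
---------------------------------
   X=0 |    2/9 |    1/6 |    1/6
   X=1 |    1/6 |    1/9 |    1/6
0.7700 dits

Joint entropy is H(X,Y) = -Σ_{x,y} p(x,y) log p(x,y).

Summing over all non-zero entries:
H(X,Y) = -[2/9·log_10(2/9) + 1/6·log_10(1/6) + 1/6·log_10(1/6) + 1/6·log_10(1/6) + 1/9·log_10(1/9) + 1/6·log_10(1/6)]
H(X,Y) = 0.7700 dits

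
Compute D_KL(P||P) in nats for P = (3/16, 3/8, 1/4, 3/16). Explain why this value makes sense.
0.0000 nats

KL divergence satisfies the Gibbs inequality: D_KL(P||Q) ≥ 0 for all distributions P, Q.

D_KL(P||Q) = Σ p(x) log(p(x)/q(x))
Each term is p(x) × log_e(p(x)/p(x)) = p(x) × log_e(1) = 0, so the sum is 0.
D_KL(P||Q) = 0.0000 nats

When P = Q, the KL divergence is exactly 0, as there is no 'divergence' between identical distributions.

This non-negativity is a fundamental property: relative entropy cannot be negative because it measures how different Q is from P.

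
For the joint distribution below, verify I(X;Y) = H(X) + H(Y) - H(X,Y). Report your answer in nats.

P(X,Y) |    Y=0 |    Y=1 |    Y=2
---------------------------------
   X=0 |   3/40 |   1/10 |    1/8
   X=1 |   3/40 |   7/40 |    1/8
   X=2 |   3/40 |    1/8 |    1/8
I(X;Y) = 0.0064 nats

Mutual information has multiple equivalent forms:
- I(X;Y) = H(X) - H(X|Y)
- I(X;Y) = H(Y) - H(Y|X)
- I(X;Y) = H(X) + H(Y) - H(X,Y)

Computing all quantities:
H(X) = 1.0943, H(Y) = 1.0699, H(X,Y) = 2.1578
H(X|Y) = 1.0879, H(Y|X) = 1.0635

Verification:
H(X) - H(X|Y) = 1.0943 - 1.0879 = 0.0064
H(Y) - H(Y|X) = 1.0699 - 1.0635 = 0.0064
H(X) + H(Y) - H(X,Y) = 1.0943 + 1.0699 - 2.1578 = 0.0064

All forms give I(X;Y) = 0.0064 nats. ✓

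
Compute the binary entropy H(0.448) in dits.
0.2987 dits

The binary entropy function is:
H(p) = -p log(p) - (1-p) log(1-p)

H(0.448) = -0.448 × log_10(0.448) - 0.552 × log_10(0.552)
H(0.448) = 0.2987 dits

Note: Binary entropy is maximized at p=0.5 (H=1 bit) and minimized at p=0 or p=1 (H=0).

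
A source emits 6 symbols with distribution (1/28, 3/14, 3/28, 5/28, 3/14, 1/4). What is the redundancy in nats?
0.1190 nats

Redundancy measures how far a source is from maximum entropy:
R = H_max - H(X)

Maximum entropy for 6 symbols: H_max = log_e(6) = 1.7918 nats
Actual entropy: H(X) = 1.6727 nats
Redundancy: R = 1.7918 - 1.6727 = 0.1190 nats

This redundancy represents potential for compression: the source could be compressed by 0.1190 nats per symbol.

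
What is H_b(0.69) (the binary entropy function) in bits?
0.8932 bits

The binary entropy function is:
H(p) = -p log(p) - (1-p) log(1-p)

H(0.69) = -0.69 × log_2(0.69) - 0.31 × log_2(0.31)
H(0.69) = 0.8932 bits

Note: Binary entropy is maximized at p=0.5 (H=1 bit) and minimized at p=0 or p=1 (H=0).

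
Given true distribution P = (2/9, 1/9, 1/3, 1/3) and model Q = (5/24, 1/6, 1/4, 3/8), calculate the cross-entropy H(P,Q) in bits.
1.9285 bits

Cross-entropy: H(P,Q) = -Σ p(x) log q(x)

Alternatively: H(P,Q) = H(P) + D_KL(P||Q)
H(P) = 1.8911 bits
D_KL(P||Q) = 0.0374 bits

H(P,Q) = 1.8911 + 0.0374 = 1.9285 bits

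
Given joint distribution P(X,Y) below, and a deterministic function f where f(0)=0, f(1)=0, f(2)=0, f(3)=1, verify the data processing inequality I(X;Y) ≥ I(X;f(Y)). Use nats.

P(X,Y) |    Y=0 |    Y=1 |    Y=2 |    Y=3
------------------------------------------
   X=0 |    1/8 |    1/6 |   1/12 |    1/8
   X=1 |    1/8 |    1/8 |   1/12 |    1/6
I(X;Y) = 0.0060, I(X;f(Y)) = 0.0042, inequality holds: 0.0060 ≥ 0.0042

Data Processing Inequality: For any Markov chain X → Y → Z, we have I(X;Y) ≥ I(X;Z).

Here Z = f(Y) is a deterministic function of Y, forming X → Y → Z.

Original I(X;Y) = 0.0060 nats

After applying f:
P(X,Z) where Z=f(Y):
- P(X,Z=0) = P(X,Y=0) + P(X,Y=1) + P(X,Y=2)
- P(X,Z=1) = P(X,Y=3)

I(X;Z) = I(X;f(Y)) = 0.0042 nats

Verification: 0.0060 ≥ 0.0042 ✓

Information cannot be created by processing; the function f can only lose information about X.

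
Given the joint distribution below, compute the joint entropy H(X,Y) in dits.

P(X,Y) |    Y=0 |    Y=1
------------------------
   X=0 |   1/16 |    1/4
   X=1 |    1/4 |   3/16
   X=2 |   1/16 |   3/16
0.7242 dits

Joint entropy is H(X,Y) = -Σ_{x,y} p(x,y) log p(x,y).

Summing over all non-zero entries:
H(X,Y) = -[1/16·log_10(1/16) + 1/4·log_10(1/4) + 1/4·log_10(1/4) + 3/16·log_10(3/16) + 1/16·log_10(1/16) + 3/16·log_10(3/16)]
H(X,Y) = 0.7242 dits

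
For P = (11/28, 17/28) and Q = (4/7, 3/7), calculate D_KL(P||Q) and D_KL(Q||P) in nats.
D_KL(P||Q) = 0.0643, D_KL(Q||P) = 0.0648

KL divergence is not symmetric: D_KL(P||Q) ≠ D_KL(Q||P) in general.

D_KL(P||Q) = 0.0643 nats
D_KL(Q||P) = 0.0648 nats

No, they are not equal!

This asymmetry is why KL divergence is not a true distance metric.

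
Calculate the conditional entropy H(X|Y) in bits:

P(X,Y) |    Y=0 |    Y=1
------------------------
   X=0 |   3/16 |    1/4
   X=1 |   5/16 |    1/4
0.9772 bits

Using the chain rule: H(X|Y) = H(X,Y) - H(Y)

First, compute H(X,Y) = 1.9772 bits

Marginal P(Y) = (1/2, 1/2)
H(Y) = 1.0000 bits

H(X|Y) = H(X,Y) - H(Y) = 1.9772 - 1.0000 = 0.9772 bits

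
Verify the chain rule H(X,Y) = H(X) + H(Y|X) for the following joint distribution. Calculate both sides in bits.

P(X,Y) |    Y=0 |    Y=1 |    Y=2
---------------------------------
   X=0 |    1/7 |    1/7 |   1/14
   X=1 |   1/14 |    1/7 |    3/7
H(X,Y) = 2.2709, H(X) = 0.9403, H(Y|X) = 1.3307 (all in bits)

Chain rule: H(X,Y) = H(X) + H(Y|X)

Left side — joint entropy directly:
H(X,Y) = -Σ p(x,y) log p(x,y) = 2.2709 bits

Right side — compute H(Y|X) from the conditional distributions:
P(X) = (5/14, 9/14), so H(X) = 0.9403 bits
H(Y|X) = Σ_x P(X=x) · H(Y|X=x):
  P(Y|X=0) = (2/5, 2/5, 1/5), H(Y|X=0) = 1.5219, weight P(X=0) = 5/14
  P(Y|X=1) = (1/9, 2/9, 2/3), H(Y|X=1) = 1.2244, weight P(X=1) = 9/14
H(Y|X) = 1.3307 bits

H(X) + H(Y|X) = 0.9403 + 1.3307 = 2.2709 bits

Both sides equal 2.2709 bits. ✓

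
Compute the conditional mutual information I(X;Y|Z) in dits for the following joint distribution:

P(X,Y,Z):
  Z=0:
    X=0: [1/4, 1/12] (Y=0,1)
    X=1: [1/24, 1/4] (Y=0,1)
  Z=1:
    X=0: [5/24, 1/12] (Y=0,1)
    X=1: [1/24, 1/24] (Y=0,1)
0.0570 dits

Conditional mutual information: I(X;Y|Z) = H(X|Z) + H(Y|Z) - H(X,Y|Z)

H(Z) = 0.2873
H(X,Z) = 0.5611 → H(X|Z) = 0.2738
H(Y,Z) = 0.5785 → H(Y|Z) = 0.2912
H(X,Y,Z) = 0.7953 → H(X,Y|Z) = 0.5080

I(X;Y|Z) = 0.2738 + 0.2912 - 0.5080 = 0.0570 dits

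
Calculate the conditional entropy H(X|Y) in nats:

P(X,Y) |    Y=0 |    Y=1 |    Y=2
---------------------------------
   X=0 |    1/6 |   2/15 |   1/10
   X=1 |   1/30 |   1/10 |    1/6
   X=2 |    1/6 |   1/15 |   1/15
1.0042 nats

Using the chain rule: H(X|Y) = H(X,Y) - H(Y)

First, compute H(X,Y) = 2.0995 nats

Marginal P(Y) = (11/30, 3/10, 1/3)
H(Y) = 1.0953 nats

H(X|Y) = H(X,Y) - H(Y) = 2.0995 - 1.0953 = 1.0042 nats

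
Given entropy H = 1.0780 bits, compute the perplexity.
2.1111

Perplexity is 2^H (or exp(H) for natural log).

H = 1.0780 bits
Perplexity = 2^1.0780 = 2.1111

Interpretation: The model's uncertainty is equivalent to choosing uniformly among 2.1 options.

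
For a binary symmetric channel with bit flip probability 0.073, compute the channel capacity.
0.6230 bits

For a binary symmetric channel (BSC) with error probability p:
Capacity C = 1 - H(p) bits per symbol

where H(p) = -p log₂(p) - (1-p) log₂(1-p) is the binary entropy function.

H(0.073) = 0.3770 bits
C = 1 - 0.3770 = 0.6230 bits per symbol

This means we can reliably transmit up to 0.6230 bits of information per channel use.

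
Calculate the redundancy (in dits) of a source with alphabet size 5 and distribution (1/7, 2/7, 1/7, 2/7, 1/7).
0.0259 dits

Redundancy measures how far a source is from maximum entropy:
R = H_max - H(X)

Maximum entropy for 5 symbols: H_max = log_10(5) = 0.6990 dits
Actual entropy: H(X) = 0.6731 dits
Redundancy: R = 0.6990 - 0.6731 = 0.0259 dits

This redundancy represents potential for compression: the source could be compressed by 0.0259 dits per symbol.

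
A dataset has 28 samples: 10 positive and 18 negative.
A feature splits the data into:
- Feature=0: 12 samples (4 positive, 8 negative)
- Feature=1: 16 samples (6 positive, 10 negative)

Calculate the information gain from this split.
0.0013 bits

Information Gain = H(Y) - H(Y|Feature)

Before split:
P(positive) = 10/28 = 0.3571
H(Y) = 0.9403 bits

After split:
Feature=0: H = 0.9183 bits (weight = 12/28)
Feature=1: H = 0.9544 bits (weight = 16/28)
H(Y|Feature) = (12/28)×0.9183 + (16/28)×0.9544 = 0.9389 bits

Information Gain = 0.9403 - 0.9389 = 0.0013 bits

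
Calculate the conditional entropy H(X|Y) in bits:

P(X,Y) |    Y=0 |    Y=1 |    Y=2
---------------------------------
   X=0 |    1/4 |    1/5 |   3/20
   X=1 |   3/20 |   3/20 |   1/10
0.9693 bits

Using the chain rule: H(X|Y) = H(X,Y) - H(Y)

First, compute H(X,Y) = 2.5282 bits

Marginal P(Y) = (2/5, 7/20, 1/4)
H(Y) = 1.5589 bits

H(X|Y) = H(X,Y) - H(Y) = 2.5282 - 1.5589 = 0.9693 bits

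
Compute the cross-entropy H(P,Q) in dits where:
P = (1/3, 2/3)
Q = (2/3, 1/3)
0.3768 dits

Cross-entropy: H(P,Q) = -Σ p(x) log q(x)

Alternatively: H(P,Q) = H(P) + D_KL(P||Q)
H(P) = 0.2764 dits
D_KL(P||Q) = 0.1003 dits

H(P,Q) = 0.2764 + 0.1003 = 0.3768 dits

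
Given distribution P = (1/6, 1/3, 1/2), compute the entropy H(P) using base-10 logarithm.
0.4392 dits

Shannon entropy is H(X) = -Σ p(x) log p(x).

For P = (1/6, 1/3, 1/2):
H = -1/6 × log_10(1/6) -1/3 × log_10(1/3) -1/2 × log_10(1/2)
H = 0.4392 dits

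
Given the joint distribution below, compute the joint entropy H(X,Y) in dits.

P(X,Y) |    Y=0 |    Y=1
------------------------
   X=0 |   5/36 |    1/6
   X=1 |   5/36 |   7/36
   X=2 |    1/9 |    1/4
0.7627 dits

Joint entropy is H(X,Y) = -Σ_{x,y} p(x,y) log p(x,y).

Summing over all non-zero entries:
H(X,Y) = -[5/36·log_10(5/36) + 1/6·log_10(1/6) + 5/36·log_10(5/36) + 7/36·log_10(7/36) + 1/9·log_10(1/9) + 1/4·log_10(1/4)]
H(X,Y) = 0.7627 dits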